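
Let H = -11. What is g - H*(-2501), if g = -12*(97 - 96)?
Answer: -27523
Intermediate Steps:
g = -12 (g = -12*1 = -12)
g - H*(-2501) = -12 - (-11)*(-2501) = -12 - 1*27511 = -12 - 27511 = -27523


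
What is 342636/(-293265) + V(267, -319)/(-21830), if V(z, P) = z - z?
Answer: -16316/13965 ≈ -1.1684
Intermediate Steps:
V(z, P) = 0
342636/(-293265) + V(267, -319)/(-21830) = 342636/(-293265) + 0/(-21830) = 342636*(-1/293265) + 0*(-1/21830) = -16316/13965 + 0 = -16316/13965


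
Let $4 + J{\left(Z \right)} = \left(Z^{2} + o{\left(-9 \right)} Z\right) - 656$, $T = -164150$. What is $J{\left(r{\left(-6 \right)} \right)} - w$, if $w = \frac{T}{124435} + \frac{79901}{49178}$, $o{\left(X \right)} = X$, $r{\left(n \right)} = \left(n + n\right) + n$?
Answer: $- \frac{213331344611}{1223892886} \approx -174.31$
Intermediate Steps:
$r{\left(n \right)} = 3 n$ ($r{\left(n \right)} = 2 n + n = 3 n$)
$J{\left(Z \right)} = -660 + Z^{2} - 9 Z$ ($J{\left(Z \right)} = -4 - \left(656 - Z^{2} + 9 Z\right) = -660 + Z^{2} - 9 Z$)
$w = \frac{373982447}{1223892886}$ ($w = - \frac{164150}{124435} + \frac{79901}{49178} = \left(-164150\right) \frac{1}{124435} + 79901 \cdot \frac{1}{49178} = - \frac{32830}{24887} + \frac{79901}{49178} = \frac{373982447}{1223892886} \approx 0.30557$)
$J{\left(r{\left(-6 \right)} \right)} - w = \left(-660 + \left(3 \left(-6\right)\right)^{2} - 9 \cdot 3 \left(-6\right)\right) - \frac{373982447}{1223892886} = \left(-660 + \left(-18\right)^{2} - -162\right) - \frac{373982447}{1223892886} = \left(-660 + 324 + 162\right) - \frac{373982447}{1223892886} = -174 - \frac{373982447}{1223892886} = - \frac{213331344611}{1223892886}$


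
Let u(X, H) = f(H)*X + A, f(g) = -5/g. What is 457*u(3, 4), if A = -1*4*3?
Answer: -28791/4 ≈ -7197.8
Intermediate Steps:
A = -12 (A = -4*3 = -12)
u(X, H) = -12 - 5*X/H (u(X, H) = (-5/H)*X - 12 = -5*X/H - 12 = -12 - 5*X/H)
457*u(3, 4) = 457*(-12 - 5*3/4) = 457*(-12 - 5*3*¼) = 457*(-12 - 15/4) = 457*(-63/4) = -28791/4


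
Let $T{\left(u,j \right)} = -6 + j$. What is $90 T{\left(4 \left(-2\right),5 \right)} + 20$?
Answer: $-70$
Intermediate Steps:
$90 T{\left(4 \left(-2\right),5 \right)} + 20 = 90 \left(-6 + 5\right) + 20 = 90 \left(-1\right) + 20 = -90 + 20 = -70$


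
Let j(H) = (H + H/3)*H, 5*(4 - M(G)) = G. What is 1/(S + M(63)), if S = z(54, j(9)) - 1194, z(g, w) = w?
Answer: -5/5473 ≈ -0.00091358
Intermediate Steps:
M(G) = 4 - G/5
j(H) = 4*H²/3 (j(H) = (H + H*(⅓))*H = (H + H/3)*H = (4*H/3)*H = 4*H²/3)
S = -1086 (S = (4/3)*9² - 1194 = (4/3)*81 - 1194 = 108 - 1194 = -1086)
1/(S + M(63)) = 1/(-1086 + (4 - ⅕*63)) = 1/(-1086 + (4 - 63/5)) = 1/(-1086 - 43/5) = 1/(-5473/5) = -5/5473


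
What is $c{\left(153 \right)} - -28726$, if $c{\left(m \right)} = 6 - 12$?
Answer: $28720$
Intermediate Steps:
$c{\left(m \right)} = -6$ ($c{\left(m \right)} = 6 - 12 = -6$)
$c{\left(153 \right)} - -28726 = -6 - -28726 = -6 + 28726 = 28720$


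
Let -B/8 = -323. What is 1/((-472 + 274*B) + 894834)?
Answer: 1/1602378 ≈ 6.2407e-7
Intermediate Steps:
B = 2584 (B = -8*(-323) = 2584)
1/((-472 + 274*B) + 894834) = 1/((-472 + 274*2584) + 894834) = 1/((-472 + 708016) + 894834) = 1/(707544 + 894834) = 1/1602378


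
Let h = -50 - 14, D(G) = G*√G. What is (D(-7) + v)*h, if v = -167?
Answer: 10688 + 448*I*√7 ≈ 10688.0 + 1185.3*I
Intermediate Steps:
D(G) = G^(3/2)
h = -64
(D(-7) + v)*h = ((-7)^(3/2) - 167)*(-64) = (-7*I*√7 - 167)*(-64) = (-167 - 7*I*√7)*(-64) = 10688 + 448*I*√7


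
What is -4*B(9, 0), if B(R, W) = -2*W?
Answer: 0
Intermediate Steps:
-4*B(9, 0) = -(-8)*0 = -4*0 = 0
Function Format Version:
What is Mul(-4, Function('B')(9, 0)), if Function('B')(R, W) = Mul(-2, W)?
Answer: 0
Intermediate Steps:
Mul(-4, Function('B')(9, 0)) = Mul(-4, Mul(-2, 0)) = Mul(-4, 0) = 0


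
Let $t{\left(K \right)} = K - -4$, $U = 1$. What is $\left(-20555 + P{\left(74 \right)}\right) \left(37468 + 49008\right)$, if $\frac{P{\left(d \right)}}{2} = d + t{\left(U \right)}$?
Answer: $-1763850972$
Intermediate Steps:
$t{\left(K \right)} = 4 + K$ ($t{\left(K \right)} = K + 4 = 4 + K$)
$P{\left(d \right)} = 10 + 2 d$ ($P{\left(d \right)} = 2 \left(d + \left(4 + 1\right)\right) = 2 \left(d + 5\right) = 2 \left(5 + d\right) = 10 + 2 d$)
$\left(-20555 + P{\left(74 \right)}\right) \left(37468 + 49008\right) = \left(-20555 + \left(10 + 2 \cdot 74\right)\right) \left(37468 + 49008\right) = \left(-20555 + \left(10 + 148\right)\right) 86476 = \left(-20555 + 158\right) 86476 = \left(-20397\right) 86476 = -1763850972$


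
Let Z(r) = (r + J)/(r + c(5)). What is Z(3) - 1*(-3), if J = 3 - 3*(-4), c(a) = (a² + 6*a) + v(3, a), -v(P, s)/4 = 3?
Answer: 78/23 ≈ 3.3913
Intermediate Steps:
v(P, s) = -12 (v(P, s) = -4*3 = -12)
c(a) = -12 + a² + 6*a (c(a) = (a² + 6*a) - 12 = -12 + a² + 6*a)
J = 15 (J = 3 + 12 = 15)
Z(r) = (15 + r)/(43 + r) (Z(r) = (r + 15)/(r + (-12 + 5² + 6*5)) = (15 + r)/(r + (-12 + 25 + 30)) = (15 + r)/(r + 43) = (15 + r)/(43 + r))
Z(3) - 1*(-3) = (15 + 3)/(43 + 3) - 1*(-3) = 18/46 + 3 = (1/46)*18 + 3 = 9/23 + 3 = 78/23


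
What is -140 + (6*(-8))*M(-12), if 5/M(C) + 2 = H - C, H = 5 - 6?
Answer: -500/3 ≈ -166.67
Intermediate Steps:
H = -1
M(C) = 5/(-3 - C) (M(C) = 5/(-2 + (-1 - C)) = 5/(-3 - C))
-140 + (6*(-8))*M(-12) = -140 + (6*(-8))*(-5/(3 - 12)) = -140 - (-240)/(-9) = -140 - (-240)*(-1)/9 = -140 - 48*5/9 = -140 - 80/3 = -500/3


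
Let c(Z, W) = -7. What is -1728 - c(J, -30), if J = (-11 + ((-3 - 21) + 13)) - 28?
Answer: -1721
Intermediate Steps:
J = -50 (J = (-11 + (-24 + 13)) - 28 = (-11 - 11) - 28 = -22 - 28 = -50)
-1728 - c(J, -30) = -1728 - 1*(-7) = -1728 + 7 = -1721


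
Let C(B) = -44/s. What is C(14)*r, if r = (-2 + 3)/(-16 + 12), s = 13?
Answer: 11/13 ≈ 0.84615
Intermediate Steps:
r = -¼ (r = 1/(-4) = 1*(-¼) = -¼ ≈ -0.25000)
C(B) = -44/13
C(14)*r = -44/13*(-¼) = 11/13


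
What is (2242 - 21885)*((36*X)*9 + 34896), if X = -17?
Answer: -577268484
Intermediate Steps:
(2242 - 21885)*((36*X)*9 + 34896) = (2242 - 21885)*((36*(-17))*9 + 34896) = -19643*(-612*9 + 34896) = -19643*(-5508 + 34896) = -19643*29388 = -577268484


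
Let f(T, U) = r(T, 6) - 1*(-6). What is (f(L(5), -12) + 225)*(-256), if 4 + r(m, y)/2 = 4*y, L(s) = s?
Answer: -69376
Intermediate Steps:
r(m, y) = -8 + 8*y (r(m, y) = -8 + 2*(4*y) = -8 + 8*y)
f(T, U) = 46 (f(T, U) = (-8 + 8*6) - 1*(-6) = (-8 + 48) + 6 = 40 + 6 = 46)
(f(L(5), -12) + 225)*(-256) = (46 + 225)*(-256) = 271*(-256) = -69376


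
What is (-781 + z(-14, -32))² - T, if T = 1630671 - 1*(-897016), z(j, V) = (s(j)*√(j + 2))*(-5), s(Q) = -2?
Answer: -1918926 - 31240*I*√3 ≈ -1.9189e+6 - 54109.0*I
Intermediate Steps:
z(j, V) = 10*√(2 + j) (z(j, V) = -2*√(j + 2)*(-5) = -2*√(2 + j)*(-5) = 10*√(2 + j))
T = 2527687 (T = 1630671 + 897016 = 2527687)
(-781 + z(-14, -32))² - T = (-781 + 10*√(2 - 14))² - 1*2527687 = (-781 + 10*√(-12))² - 2527687 = (-781 + 10*(2*I*√3))² - 2527687 = (-781 + 20*I*√3)² - 2527687 = -2527687 + (-781 + 20*I*√3)²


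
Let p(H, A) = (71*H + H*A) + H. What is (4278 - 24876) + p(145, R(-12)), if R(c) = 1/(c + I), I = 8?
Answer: -40777/4 ≈ -10194.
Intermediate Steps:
R(c) = 1/(8 + c) (R(c) = 1/(c + 8) = 1/(8 + c))
p(H, A) = 72*H + A*H (p(H, A) = (71*H + A*H) + H = 72*H + A*H)
(4278 - 24876) + p(145, R(-12)) = (4278 - 24876) + 145*(72 + 1/(8 - 12)) = -20598 + 145*(72 + 1/(-4)) = -20598 + 145*(72 - 1/4) = -20598 + 145*(287/4) = -20598 + 41615/4 = -40777/4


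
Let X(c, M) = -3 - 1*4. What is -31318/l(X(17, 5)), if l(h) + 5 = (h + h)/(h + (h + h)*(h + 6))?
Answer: 4474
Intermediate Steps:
X(c, M) = -7 (X(c, M) = -3 - 4 = -7)
l(h) = -5 + 2*h/(h + 2*h*(6 + h)) (l(h) = -5 + (h + h)/(h + (h + h)*(h + 6)) = -5 + (2*h)/(h + (2*h)*(6 + h)) = -5 + (2*h)/(h + 2*h*(6 + h)) = -5 + 2*h/(h + 2*h*(6 + h)))
-31318/l(X(17, 5)) = -31318*(13 + 2*(-7))/(-63 - 10*(-7)) = -31318*(13 - 14)/(-63 + 70) = -31318/(7/(-1)) = -31318/((-1*7)) = -31318/(-7) = -31318*(-⅐) = 4474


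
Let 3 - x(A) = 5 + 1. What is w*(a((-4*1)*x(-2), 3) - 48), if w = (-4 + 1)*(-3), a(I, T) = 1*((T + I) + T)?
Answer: -270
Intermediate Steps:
x(A) = -3 (x(A) = 3 - (5 + 1) = 3 - 1*6 = 3 - 6 = -3)
a(I, T) = I + 2*T (a(I, T) = 1*((I + T) + T) = 1*(I + 2*T) = I + 2*T)
w = 9 (w = -3*(-3) = 9)
w*(a((-4*1)*x(-2), 3) - 48) = 9*((-4*1*(-3) + 2*3) - 48) = 9*((-4*(-3) + 6) - 48) = 9*((12 + 6) - 48) = 9*(18 - 48) = 9*(-30) = -270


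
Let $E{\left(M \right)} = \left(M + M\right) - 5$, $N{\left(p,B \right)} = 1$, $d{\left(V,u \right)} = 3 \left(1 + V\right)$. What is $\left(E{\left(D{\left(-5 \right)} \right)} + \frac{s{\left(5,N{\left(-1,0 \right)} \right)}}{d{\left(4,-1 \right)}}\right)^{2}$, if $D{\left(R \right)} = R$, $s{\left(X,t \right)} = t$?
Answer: $\frac{50176}{225} \approx 223.0$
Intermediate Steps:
$d{\left(V,u \right)} = 3 + 3 V$
$E{\left(M \right)} = -5 + 2 M$ ($E{\left(M \right)} = 2 M - 5 = -5 + 2 M$)
$\left(E{\left(D{\left(-5 \right)} \right)} + \frac{s{\left(5,N{\left(-1,0 \right)} \right)}}{d{\left(4,-1 \right)}}\right)^{2} = \left(\left(-5 + 2 \left(-5\right)\right) + 1 \frac{1}{3 + 3 \cdot 4}\right)^{2} = \left(\left(-5 - 10\right) + 1 \frac{1}{3 + 12}\right)^{2} = \left(-15 + 1 \cdot \frac{1}{15}\right)^{2} = \left(-15 + \frac{1}{15}\right)^{2} = \left(- \frac{224}{15}\right)^{2} = \frac{50176}{225}$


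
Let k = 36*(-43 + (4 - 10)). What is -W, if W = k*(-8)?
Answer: -14112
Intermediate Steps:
k = -1764 (k = 36*(-43 - 6) = 36*(-49) = -1764)
W = 14112 (W = -1764*(-8) = 14112)
-W = -1*14112 = -14112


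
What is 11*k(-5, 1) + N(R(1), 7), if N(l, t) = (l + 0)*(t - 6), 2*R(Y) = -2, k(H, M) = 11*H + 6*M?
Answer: -540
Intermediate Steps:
k(H, M) = 6*M + 11*H
R(Y) = -1 (R(Y) = (1/2)*(-2) = -1)
N(l, t) = l*(-6 + t)
11*k(-5, 1) + N(R(1), 7) = 11*(6*1 + 11*(-5)) - (-6 + 7) = 11*(6 - 55) - 1*1 = 11*(-49) - 1 = -539 - 1 = -540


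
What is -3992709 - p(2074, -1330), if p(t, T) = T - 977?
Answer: -3990402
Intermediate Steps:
p(t, T) = -977 + T
-3992709 - p(2074, -1330) = -3992709 - (-977 - 1330) = -3992709 - 1*(-2307) = -3992709 + 2307 = -3990402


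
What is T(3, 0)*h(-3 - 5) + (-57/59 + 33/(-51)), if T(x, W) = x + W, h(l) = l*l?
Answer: 190958/1003 ≈ 190.39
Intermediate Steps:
h(l) = l²
T(x, W) = W + x
T(3, 0)*h(-3 - 5) + (-57/59 + 33/(-51)) = (0 + 3)*(-3 - 5)² + (-57/59 + 33/(-51)) = 3*(-8)² + (-57*1/59 + 33*(-1/51)) = 3*64 + (-57/59 - 11/17) = 192 - 1618/1003 = 190958/1003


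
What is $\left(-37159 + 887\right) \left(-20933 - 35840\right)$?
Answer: $2059270256$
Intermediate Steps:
$\left(-37159 + 887\right) \left(-20933 - 35840\right) = \left(-36272\right) \left(-56773\right) = 2059270256$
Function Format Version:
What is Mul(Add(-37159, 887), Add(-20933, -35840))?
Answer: 2059270256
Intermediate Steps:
Mul(Add(-37159, 887), Add(-20933, -35840)) = Mul(-36272, -56773) = 2059270256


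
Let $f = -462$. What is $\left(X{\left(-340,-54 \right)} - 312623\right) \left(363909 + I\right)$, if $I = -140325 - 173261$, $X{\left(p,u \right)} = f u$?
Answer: $-14476669025$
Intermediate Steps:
$X{\left(p,u \right)} = - 462 u$
$I = -313586$ ($I = -140325 - 173261 = -313586$)
$\left(X{\left(-340,-54 \right)} - 312623\right) \left(363909 + I\right) = \left(\left(-462\right) \left(-54\right) - 312623\right) \left(363909 - 313586\right) = \left(24948 - 312623\right) 50323 = \left(-287675\right) 50323 = -14476669025$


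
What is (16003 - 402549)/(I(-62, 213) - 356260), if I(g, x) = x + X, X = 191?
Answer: 193273/177928 ≈ 1.0862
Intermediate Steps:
I(g, x) = 191 + x (I(g, x) = x + 191 = 191 + x)
(16003 - 402549)/(I(-62, 213) - 356260) = (16003 - 402549)/((191 + 213) - 356260) = -386546/(404 - 356260) = -386546/(-355856) = -386546*(-1/355856) = 193273/177928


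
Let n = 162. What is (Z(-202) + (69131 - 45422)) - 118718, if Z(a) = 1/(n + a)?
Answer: -3800361/40 ≈ -95009.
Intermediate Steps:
Z(a) = 1/(162 + a)
(Z(-202) + (69131 - 45422)) - 118718 = (1/(162 - 202) + (69131 - 45422)) - 118718 = (1/(-40) + 23709) - 118718 = (-1/40 + 23709) - 118718 = 948359/40 - 118718 = -3800361/40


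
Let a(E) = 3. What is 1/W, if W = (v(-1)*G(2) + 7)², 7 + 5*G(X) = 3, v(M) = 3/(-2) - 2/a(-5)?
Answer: 225/17161 ≈ 0.013111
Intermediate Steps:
v(M) = -13/6 (v(M) = 3/(-2) - 2/3 = 3*(-½) - 2*⅓ = -3/2 - ⅔ = -13/6)
G(X) = -⅘ (G(X) = -7/5 + (⅕)*3 = -7/5 + ⅗ = -⅘)
W = 17161/225 (W = (-13/6*(-⅘) + 7)² = (26/15 + 7)² = (131/15)² = 17161/225 ≈ 76.271)
1/W = 1/(17161/225) = 225/17161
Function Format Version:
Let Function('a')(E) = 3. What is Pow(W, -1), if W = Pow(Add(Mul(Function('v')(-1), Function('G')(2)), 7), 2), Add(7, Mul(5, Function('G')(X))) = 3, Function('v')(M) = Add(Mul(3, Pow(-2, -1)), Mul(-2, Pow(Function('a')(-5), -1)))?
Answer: Rational(225, 17161) ≈ 0.013111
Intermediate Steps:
Function('v')(M) = Rational(-13, 6) (Function('v')(M) = Add(Mul(3, Pow(-2, -1)), Mul(-2, Pow(3, -1))) = Add(Mul(3, Rational(-1, 2)), Mul(-2, Rational(1, 3))) = Add(Rational(-3, 2), Rational(-2, 3)) = Rational(-13, 6))
Function('G')(X) = Rational(-4, 5) (Function('G')(X) = Add(Rational(-7, 5), Mul(Rational(1, 5), 3)) = Add(Rational(-7, 5), Rational(3, 5)) = Rational(-4, 5))
W = Rational(17161, 225) (W = Pow(Add(Mul(Rational(-13, 6), Rational(-4, 5)), 7), 2) = Pow(Add(Rational(26, 15), 7), 2) = Pow(Rational(131, 15), 2) = Rational(17161, 225) ≈ 76.271)
Pow(W, -1) = Pow(Rational(17161, 225), -1) = Rational(225, 17161)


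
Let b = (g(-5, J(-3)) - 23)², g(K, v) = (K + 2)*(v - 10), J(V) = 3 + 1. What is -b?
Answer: -25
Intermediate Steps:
J(V) = 4
g(K, v) = (-10 + v)*(2 + K) (g(K, v) = (2 + K)*(-10 + v) = (-10 + v)*(2 + K))
b = 25 (b = ((-20 - 10*(-5) + 2*4 - 5*4) - 23)² = ((-20 + 50 + 8 - 20) - 23)² = (18 - 23)² = (-5)² = 25)
-b = -1*25 = -25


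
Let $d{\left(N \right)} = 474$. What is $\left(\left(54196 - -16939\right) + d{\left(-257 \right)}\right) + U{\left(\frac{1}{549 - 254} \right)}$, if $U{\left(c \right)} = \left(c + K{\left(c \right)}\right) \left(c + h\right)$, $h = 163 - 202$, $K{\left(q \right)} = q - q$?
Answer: $\frac{6231761721}{87025} \approx 71609.0$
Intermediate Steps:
$K{\left(q \right)} = 0$
$h = -39$
$U{\left(c \right)} = c \left(-39 + c\right)$ ($U{\left(c \right)} = \left(c + 0\right) \left(c - 39\right) = c \left(-39 + c\right)$)
$\left(\left(54196 - -16939\right) + d{\left(-257 \right)}\right) + U{\left(\frac{1}{549 - 254} \right)} = \left(\left(54196 - -16939\right) + 474\right) + \frac{-39 + \frac{1}{549 - 254}}{549 - 254} = \left(\left(54196 + 16939\right) + 474\right) + \frac{-39 + \frac{1}{295}}{295} = \left(71135 + 474\right) + \frac{-39 + \frac{1}{295}}{295} = 71609 + \frac{1}{295} \left(- \frac{11504}{295}\right) = 71609 - \frac{11504}{87025} = \frac{6231761721}{87025}$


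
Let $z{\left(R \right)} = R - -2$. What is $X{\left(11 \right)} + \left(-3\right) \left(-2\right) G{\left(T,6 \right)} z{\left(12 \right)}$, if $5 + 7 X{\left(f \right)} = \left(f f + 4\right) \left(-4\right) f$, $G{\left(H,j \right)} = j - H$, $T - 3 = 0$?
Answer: $- \frac{3741}{7} \approx -534.43$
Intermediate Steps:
$T = 3$ ($T = 3 + 0 = 3$)
$z{\left(R \right)} = 2 + R$ ($z{\left(R \right)} = R + 2 = 2 + R$)
$X{\left(f \right)} = - \frac{5}{7} + \frac{f \left(-16 - 4 f^{2}\right)}{7}$ ($X{\left(f \right)} = - \frac{5}{7} + \frac{\left(f f + 4\right) \left(-4\right) f}{7} = - \frac{5}{7} + \frac{\left(f^{2} + 4\right) \left(-4\right) f}{7} = - \frac{5}{7} + \frac{\left(4 + f^{2}\right) \left(-4\right) f}{7} = - \frac{5}{7} + \frac{\left(-16 - 4 f^{2}\right) f}{7} = - \frac{5}{7} + \frac{f \left(-16 - 4 f^{2}\right)}{7}$)
$X{\left(11 \right)} + \left(-3\right) \left(-2\right) G{\left(T,6 \right)} z{\left(12 \right)} = \left(- \frac{5}{7} - \frac{176}{7} - \frac{4 \cdot 11^{3}}{7}\right) + \left(-3\right) \left(-2\right) \left(6 - 3\right) \left(2 + 12\right) = \left(- \frac{5}{7} - \frac{176}{7} - \frac{5324}{7}\right) + 6 \left(6 - 3\right) 14 = \left(- \frac{5}{7} - \frac{176}{7} - \frac{5324}{7}\right) + 6 \cdot 3 \cdot 14 = - \frac{5505}{7} + 18 \cdot 14 = - \frac{5505}{7} + 252 = - \frac{3741}{7}$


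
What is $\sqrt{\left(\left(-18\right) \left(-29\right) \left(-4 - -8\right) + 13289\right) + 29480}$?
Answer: $\sqrt{44857} \approx 211.79$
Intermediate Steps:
$\sqrt{\left(\left(-18\right) \left(-29\right) \left(-4 - -8\right) + 13289\right) + 29480} = \sqrt{\left(522 \left(-4 + 8\right) + 13289\right) + 29480} = \sqrt{\left(522 \cdot 4 + 13289\right) + 29480} = \sqrt{\left(2088 + 13289\right) + 29480} = \sqrt{15377 + 29480} = \sqrt{44857}$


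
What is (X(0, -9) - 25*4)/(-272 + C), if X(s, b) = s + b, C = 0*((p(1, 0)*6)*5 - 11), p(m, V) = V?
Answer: 109/272 ≈ 0.40074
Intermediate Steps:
C = 0 (C = 0*((0*6)*5 - 11) = 0*(0*5 - 11) = 0*(0 - 11) = 0*(-11) = 0)
X(s, b) = b + s
(X(0, -9) - 25*4)/(-272 + C) = ((-9 + 0) - 25*4)/(-272 + 0) = (-9 - 100)/(-272) = -109*(-1/272) = 109/272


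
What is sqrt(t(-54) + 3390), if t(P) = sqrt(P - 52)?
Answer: sqrt(3390 + I*sqrt(106)) ≈ 58.224 + 0.08841*I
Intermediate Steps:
t(P) = sqrt(-52 + P)
sqrt(t(-54) + 3390) = sqrt(sqrt(-52 - 54) + 3390) = sqrt(sqrt(-106) + 3390) = sqrt(I*sqrt(106) + 3390) = sqrt(3390 + I*sqrt(106))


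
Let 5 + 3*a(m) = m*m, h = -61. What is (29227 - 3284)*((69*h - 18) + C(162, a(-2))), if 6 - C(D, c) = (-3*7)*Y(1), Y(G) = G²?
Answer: -108960600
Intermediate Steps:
a(m) = -5/3 + m²/3 (a(m) = -5/3 + (m*m)/3 = -5/3 + m²/3)
C(D, c) = 27 (C(D, c) = 6 - (-3*7)*1² = 6 - (-21) = 6 - 1*(-21) = 6 + 21 = 27)
(29227 - 3284)*((69*h - 18) + C(162, a(-2))) = (29227 - 3284)*((69*(-61) - 18) + 27) = 25943*((-4209 - 18) + 27) = 25943*(-4227 + 27) = 25943*(-4200) = -108960600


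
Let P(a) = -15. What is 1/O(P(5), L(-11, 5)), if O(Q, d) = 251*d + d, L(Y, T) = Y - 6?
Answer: -1/4284 ≈ -0.00023343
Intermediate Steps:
L(Y, T) = -6 + Y
O(Q, d) = 252*d
1/O(P(5), L(-11, 5)) = 1/(252*(-6 - 11)) = 1/(252*(-17)) = 1/(-4284) = -1/4284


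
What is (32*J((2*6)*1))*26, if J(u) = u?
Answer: 9984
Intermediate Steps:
(32*J((2*6)*1))*26 = (32*((2*6)*1))*26 = (32*(12*1))*26 = (32*12)*26 = 384*26 = 9984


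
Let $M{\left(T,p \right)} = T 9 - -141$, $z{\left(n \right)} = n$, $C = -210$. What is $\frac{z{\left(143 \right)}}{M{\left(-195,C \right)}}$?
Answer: $- \frac{143}{1614} \approx -0.0886$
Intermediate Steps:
$M{\left(T,p \right)} = 141 + 9 T$ ($M{\left(T,p \right)} = 9 T + 141 = 141 + 9 T$)
$\frac{z{\left(143 \right)}}{M{\left(-195,C \right)}} = \frac{143}{141 + 9 \left(-195\right)} = \frac{143}{141 - 1755} = \frac{143}{-1614} = 143 \left(- \frac{1}{1614}\right) = - \frac{143}{1614}$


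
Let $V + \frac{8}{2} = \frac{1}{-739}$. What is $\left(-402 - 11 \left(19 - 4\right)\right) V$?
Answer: $\frac{1676619}{739} \approx 2268.8$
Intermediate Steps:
$V = - \frac{2957}{739}$ ($V = -4 + \frac{1}{-739} = -4 - \frac{1}{739} = - \frac{2957}{739} \approx -4.0014$)
$\left(-402 - 11 \left(19 - 4\right)\right) V = \left(-402 - 11 \left(19 - 4\right)\right) \left(- \frac{2957}{739}\right) = \left(-402 - 165\right) \left(- \frac{2957}{739}\right) = \left(-567\right) \left(- \frac{2957}{739}\right) = \frac{1676619}{739}$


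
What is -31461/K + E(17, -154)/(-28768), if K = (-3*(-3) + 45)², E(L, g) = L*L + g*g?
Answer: -81255719/6990624 ≈ -11.624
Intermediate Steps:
E(L, g) = L² + g²
K = 2916 (K = (9 + 45)² = 54² = 2916)
-31461/K + E(17, -154)/(-28768) = -31461/2916 + (17² + (-154)²)/(-28768) = -31461*1/2916 + (289 + 23716)*(-1/28768) = -10487/972 + 24005*(-1/28768) = -10487/972 - 24005/28768 = -81255719/6990624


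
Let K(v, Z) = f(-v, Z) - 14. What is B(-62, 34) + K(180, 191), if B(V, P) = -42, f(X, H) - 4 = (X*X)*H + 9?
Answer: 6188357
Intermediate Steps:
f(X, H) = 13 + H*X**2 (f(X, H) = 4 + ((X*X)*H + 9) = 4 + (X**2*H + 9) = 4 + (H*X**2 + 9) = 4 + (9 + H*X**2) = 13 + H*X**2)
K(v, Z) = -1 + Z*v**2 (K(v, Z) = (13 + Z*(-v)**2) - 14 = (13 + Z*v**2) - 14 = -1 + Z*v**2)
B(-62, 34) + K(180, 191) = -42 + (-1 + 191*180**2) = -42 + (-1 + 191*32400) = -42 + (-1 + 6188400) = -42 + 6188399 = 6188357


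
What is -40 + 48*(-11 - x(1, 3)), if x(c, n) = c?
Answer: -616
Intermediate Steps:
-40 + 48*(-11 - x(1, 3)) = -40 + 48*(-11 - 1*1) = -40 + 48*(-11 - 1) = -40 + 48*(-12) = -40 - 576 = -616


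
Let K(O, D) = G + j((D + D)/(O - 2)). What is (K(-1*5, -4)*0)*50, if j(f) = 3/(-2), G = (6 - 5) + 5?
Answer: 0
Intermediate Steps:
G = 6 (G = 1 + 5 = 6)
j(f) = -3/2 (j(f) = 3*(-½) = -3/2)
K(O, D) = 9/2 (K(O, D) = 6 - 3/2 = 9/2)
(K(-1*5, -4)*0)*50 = ((9/2)*0)*50 = 0*50 = 0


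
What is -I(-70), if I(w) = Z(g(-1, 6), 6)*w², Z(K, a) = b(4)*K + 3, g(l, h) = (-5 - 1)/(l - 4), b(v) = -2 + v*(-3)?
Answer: 67620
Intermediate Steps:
b(v) = -2 - 3*v
g(l, h) = -6/(-4 + l)
Z(K, a) = 3 - 14*K (Z(K, a) = (-2 - 3*4)*K + 3 = (-2 - 12)*K + 3 = -14*K + 3 = 3 - 14*K)
I(w) = -69*w²/5 (I(w) = (3 - (-84)/(-4 - 1))*w² = (3 - (-84)/(-5))*w² = (3 - (-84)*(-1)/5)*w² = (3 - 14*6/5)*w² = (3 - 84/5)*w² = -69*w²/5)
-I(-70) = -(-69)*(-70)²/5 = -(-69)*4900/5 = -1*(-67620) = 67620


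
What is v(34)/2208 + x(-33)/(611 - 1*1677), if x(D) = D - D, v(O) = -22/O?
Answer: -11/37536 ≈ -0.00029305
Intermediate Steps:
x(D) = 0
v(34)/2208 + x(-33)/(611 - 1*1677) = -22/34/2208 + 0/(611 - 1*1677) = -22*1/34*(1/2208) + 0/(611 - 1677) = -11/17*1/2208 + 0/(-1066) = -11/37536 + 0*(-1/1066) = -11/37536 + 0 = -11/37536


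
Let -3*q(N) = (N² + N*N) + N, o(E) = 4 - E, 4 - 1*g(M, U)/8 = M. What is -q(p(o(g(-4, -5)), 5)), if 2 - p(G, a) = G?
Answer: 7750/3 ≈ 2583.3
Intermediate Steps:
g(M, U) = 32 - 8*M
p(G, a) = 2 - G
q(N) = -2*N²/3 - N/3 (q(N) = -((N² + N*N) + N)/3 = -((N² + N²) + N)/3 = -(2*N² + N)/3 = -(N + 2*N²)/3 = -2*N²/3 - N/3)
-q(p(o(g(-4, -5)), 5)) = -(-1)*(2 - (4 - (32 - 8*(-4))))*(1 + 2*(2 - (4 - (32 - 8*(-4)))))/3 = -(-1)*(2 - (4 - (32 + 32)))*(1 + 2*(2 - (4 - (32 + 32))))/3 = -(-1)*(2 - (4 - 1*64))*(1 + 2*(2 - (4 - 1*64)))/3 = -(-1)*(2 - (4 - 64))*(1 + 2*(2 - (4 - 64)))/3 = -(-1)*(2 - 1*(-60))*(1 + 2*(2 - 1*(-60)))/3 = -(-1)*(2 + 60)*(1 + 2*(2 + 60))/3 = -(-1)*62*(1 + 2*62)/3 = -(-1)*62*(1 + 124)/3 = -(-1)*62*125/3 = -1*(-7750/3) = 7750/3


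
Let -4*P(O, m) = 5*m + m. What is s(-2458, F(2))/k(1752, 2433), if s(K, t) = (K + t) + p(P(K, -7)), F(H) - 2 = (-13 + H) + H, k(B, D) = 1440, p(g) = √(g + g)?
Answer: -493/288 + √21/1440 ≈ -1.7086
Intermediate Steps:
P(O, m) = -3*m/2 (P(O, m) = -(5*m + m)/4 = -3*m/2)
p(g) = √2*√g (p(g) = √(2*g) = √2*√g)
F(H) = -11 + 2*H (F(H) = 2 + ((-13 + H) + H) = 2 + (-13 + 2*H) = -11 + 2*H)
s(K, t) = K + t + √21 (s(K, t) = (K + t) + √2*√(-3/2*(-7)) = (K + t) + √2*√(21/2) = (K + t) + √2*(√42/2) = (K + t) + √21 = K + t + √21)
s(-2458, F(2))/k(1752, 2433) = (-2458 + (-11 + 2*2) + √21)/1440 = (-2458 + (-11 + 4) + √21)*(1/1440) = (-2458 - 7 + √21)*(1/1440) = (-2465 + √21)*(1/1440) = -493/288 + √21/1440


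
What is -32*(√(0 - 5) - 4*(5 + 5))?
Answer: 1280 - 32*I*√5 ≈ 1280.0 - 71.554*I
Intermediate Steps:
-32*(√(0 - 5) - 4*(5 + 5)) = -32*(√(-5) - 4*10) = -32*(I*√5 - 40) = -32*(-40 + I*√5) = 1280 - 32*I*√5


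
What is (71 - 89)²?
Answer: 324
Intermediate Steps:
(71 - 89)² = (-18)² = 324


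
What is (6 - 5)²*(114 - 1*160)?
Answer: -46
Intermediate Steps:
(6 - 5)²*(114 - 1*160) = 1²*(114 - 160) = 1*(-46) = -46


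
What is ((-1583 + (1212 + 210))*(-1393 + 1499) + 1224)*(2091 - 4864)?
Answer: 43929866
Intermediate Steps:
((-1583 + (1212 + 210))*(-1393 + 1499) + 1224)*(2091 - 4864) = ((-1583 + 1422)*106 + 1224)*(-2773) = (-161*106 + 1224)*(-2773) = (-17066 + 1224)*(-2773) = -15842*(-2773) = 43929866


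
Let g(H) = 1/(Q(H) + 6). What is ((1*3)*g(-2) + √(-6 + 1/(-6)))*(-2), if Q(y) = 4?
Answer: -⅗ - I*√222/3 ≈ -0.6 - 4.9666*I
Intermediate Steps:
g(H) = ⅒ (g(H) = 1/(4 + 6) = 1/10 = ⅒)
((1*3)*g(-2) + √(-6 + 1/(-6)))*(-2) = ((1*3)*(⅒) + √(-6 + 1/(-6)))*(-2) = (3*(⅒) + √(-6 - ⅙))*(-2) = (3/10 + √(-37/6))*(-2) = (3/10 + I*√222/6)*(-2) = -⅗ - I*√222/3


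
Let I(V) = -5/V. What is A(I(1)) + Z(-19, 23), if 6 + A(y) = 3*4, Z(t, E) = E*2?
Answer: 52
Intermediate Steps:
Z(t, E) = 2*E
A(y) = 6 (A(y) = -6 + 3*4 = -6 + 12 = 6)
A(I(1)) + Z(-19, 23) = 6 + 2*23 = 6 + 46 = 52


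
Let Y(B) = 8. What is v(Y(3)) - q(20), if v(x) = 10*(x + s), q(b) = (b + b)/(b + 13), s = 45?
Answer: 17450/33 ≈ 528.79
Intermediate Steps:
q(b) = 2*b/(13 + b) (q(b) = (2*b)/(13 + b) = 2*b/(13 + b))
v(x) = 450 + 10*x (v(x) = 10*(x + 45) = 10*(45 + x) = 450 + 10*x)
v(Y(3)) - q(20) = (450 + 10*8) - 2*20/(13 + 20) = (450 + 80) - 2*20/33 = 530 - 2*20/33 = 530 - 1*40/33 = 530 - 40/33 = 17450/33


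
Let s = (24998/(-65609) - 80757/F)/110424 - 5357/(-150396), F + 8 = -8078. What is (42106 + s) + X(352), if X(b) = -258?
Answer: 10241639689334406968675/244734060188980336 ≈ 41848.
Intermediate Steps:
F = -8086 (F = -8 - 8078 = -8086)
s = 8738545957867747/244734060188980336 (s = (24998/(-65609) - 80757/(-8086))/110424 - 5357/(-150396) = (24998*(-1/65609) - 80757*(-1/8086))*(1/110424) - 5357*(-1/150396) = (-24998/65609 + 80757/8086)*(1/110424) + 5357/150396 = (5096252185/530514374)*(1/110424) + 5357/150396 = 5096252185/58581519234576 + 5357/150396 = 8738545957867747/244734060188980336 ≈ 0.035706)
(42106 + s) + X(352) = (42106 + 8738545957867747/244734060188980336) - 258 = 10304781076863163895363/244734060188980336 - 258 = 10241639689334406968675/244734060188980336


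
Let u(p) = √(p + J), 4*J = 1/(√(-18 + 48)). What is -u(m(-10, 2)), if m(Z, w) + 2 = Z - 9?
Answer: -I*√(75600 - 30*√30)/60 ≈ -4.5776*I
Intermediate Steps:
J = √30/120 (J = 1/(4*(√(-18 + 48))) = 1/(4*(√30)) = (√30/30)/4 = √30/120 ≈ 0.045644)
m(Z, w) = -11 + Z (m(Z, w) = -2 + (Z - 9) = -2 + (-9 + Z) = -11 + Z)
u(p) = √(p + √30/120)
-u(m(-10, 2)) = -√(30*√30 + 3600*(-11 - 10))/60 = -√(30*√30 + 3600*(-21))/60 = -√(30*√30 - 75600)/60 = -√(-75600 + 30*√30)/60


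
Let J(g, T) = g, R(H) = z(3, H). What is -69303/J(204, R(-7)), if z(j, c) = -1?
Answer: -23101/68 ≈ -339.72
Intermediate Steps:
R(H) = -1
-69303/J(204, R(-7)) = -69303/204 = -69303*1/204 = -23101/68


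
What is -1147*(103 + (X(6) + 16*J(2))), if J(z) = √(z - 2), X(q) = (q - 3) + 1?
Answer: -122729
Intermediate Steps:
X(q) = -2 + q (X(q) = (-3 + q) + 1 = -2 + q)
J(z) = √(-2 + z)
-1147*(103 + (X(6) + 16*J(2))) = -1147*(103 + ((-2 + 6) + 16*√(-2 + 2))) = -1147*(103 + (4 + 16*√0)) = -1147*(103 + (4 + 16*0)) = -1147*(103 + (4 + 0)) = -1147*(103 + 4) = -1147*107 = -122729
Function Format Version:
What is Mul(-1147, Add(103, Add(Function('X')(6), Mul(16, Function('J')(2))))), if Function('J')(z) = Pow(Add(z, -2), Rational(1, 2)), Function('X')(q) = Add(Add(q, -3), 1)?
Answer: -122729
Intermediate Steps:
Function('X')(q) = Add(-2, q) (Function('X')(q) = Add(Add(-3, q), 1) = Add(-2, q))
Function('J')(z) = Pow(Add(-2, z), Rational(1, 2))
Mul(-1147, Add(103, Add(Function('X')(6), Mul(16, Function('J')(2))))) = Mul(-1147, Add(103, Add(Add(-2, 6), Mul(16, Pow(Add(-2, 2), Rational(1, 2)))))) = Mul(-1147, Add(103, Add(4, Mul(16, Pow(0, Rational(1, 2)))))) = Mul(-1147, Add(103, Add(4, Mul(16, 0)))) = Mul(-1147, Add(103, Add(4, 0))) = Mul(-1147, Add(103, 4)) = Mul(-1147, 107) = -122729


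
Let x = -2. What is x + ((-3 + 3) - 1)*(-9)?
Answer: 7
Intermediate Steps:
x + ((-3 + 3) - 1)*(-9) = -2 + ((-3 + 3) - 1)*(-9) = -2 + (0 - 1)*(-9) = -2 - 1*(-9) = -2 + 9 = 7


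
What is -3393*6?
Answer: -20358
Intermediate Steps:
-3393*6 = -87*234 = -20358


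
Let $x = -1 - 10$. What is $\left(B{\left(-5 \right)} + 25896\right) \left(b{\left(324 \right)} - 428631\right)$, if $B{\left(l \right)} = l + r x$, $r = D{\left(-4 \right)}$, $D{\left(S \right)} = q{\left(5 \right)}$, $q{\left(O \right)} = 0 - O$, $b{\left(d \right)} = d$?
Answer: $-11112853422$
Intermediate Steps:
$q{\left(O \right)} = - O$
$D{\left(S \right)} = -5$ ($D{\left(S \right)} = \left(-1\right) 5 = -5$)
$r = -5$
$x = -11$ ($x = -1 - 10 = -11$)
$B{\left(l \right)} = 55 + l$ ($B{\left(l \right)} = l - -55 = l + 55 = 55 + l$)
$\left(B{\left(-5 \right)} + 25896\right) \left(b{\left(324 \right)} - 428631\right) = \left(\left(55 - 5\right) + 25896\right) \left(324 - 428631\right) = \left(50 + 25896\right) \left(-428307\right) = 25946 \left(-428307\right) = -11112853422$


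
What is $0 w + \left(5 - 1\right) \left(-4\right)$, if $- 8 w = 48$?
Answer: $-16$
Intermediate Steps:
$w = -6$ ($w = \left(- \frac{1}{8}\right) 48 = -6$)
$0 w + \left(5 - 1\right) \left(-4\right) = 0 \left(-6\right) + \left(5 - 1\right) \left(-4\right) = 0 + 4 \left(-4\right) = 0 - 16 = -16$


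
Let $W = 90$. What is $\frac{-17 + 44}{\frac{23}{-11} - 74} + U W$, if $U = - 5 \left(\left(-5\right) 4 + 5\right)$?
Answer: $\frac{209239}{31} \approx 6749.6$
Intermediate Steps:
$U = 75$ ($U = - 5 \left(-20 + 5\right) = \left(-5\right) \left(-15\right) = 75$)
$\frac{-17 + 44}{\frac{23}{-11} - 74} + U W = \frac{-17 + 44}{\frac{23}{-11} - 74} + 75 \cdot 90 = \frac{27}{23 \left(- \frac{1}{11}\right) - 74} + 6750 = \frac{27}{- \frac{23}{11} - 74} + 6750 = \frac{27}{- \frac{837}{11}} + 6750 = 27 \left(- \frac{11}{837}\right) + 6750 = - \frac{11}{31} + 6750 = \frac{209239}{31}$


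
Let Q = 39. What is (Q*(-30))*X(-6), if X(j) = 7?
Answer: -8190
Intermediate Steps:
(Q*(-30))*X(-6) = (39*(-30))*7 = -1170*7 = -8190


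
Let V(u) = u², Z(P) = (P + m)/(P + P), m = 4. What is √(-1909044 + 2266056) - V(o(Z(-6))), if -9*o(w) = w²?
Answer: -1/104976 + 6*√9917 ≈ 597.50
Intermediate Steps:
Z(P) = (4 + P)/(2*P) (Z(P) = (P + 4)/(P + P) = (4 + P)/((2*P)) = (4 + P)*(1/(2*P)) = (4 + P)/(2*P))
o(w) = -w²/9
√(-1909044 + 2266056) - V(o(Z(-6))) = √(-1909044 + 2266056) - (-(4 - 6)²/144/9)² = √357012 - (-((½)*(-⅙)*(-2))²/9)² = 6*√9917 - (-(⅙)²/9)² = 6*√9917 - (-⅑*1/36)² = 6*√9917 - (-1/324)² = 6*√9917 - 1*1/104976 = 6*√9917 - 1/104976 = -1/104976 + 6*√9917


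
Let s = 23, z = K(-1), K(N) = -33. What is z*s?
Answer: -759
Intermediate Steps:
z = -33
z*s = -33*23 = -759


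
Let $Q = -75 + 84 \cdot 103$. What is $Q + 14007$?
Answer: $22584$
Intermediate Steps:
$Q = 8577$ ($Q = -75 + 8652 = 8577$)
$Q + 14007 = 8577 + 14007 = 22584$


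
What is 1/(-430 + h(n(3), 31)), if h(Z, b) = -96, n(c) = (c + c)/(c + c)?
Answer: -1/526 ≈ -0.0019011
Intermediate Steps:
n(c) = 1 (n(c) = (2*c)/((2*c)) = (2*c)*(1/(2*c)) = 1)
1/(-430 + h(n(3), 31)) = 1/(-430 - 96) = 1/(-526) = -1/526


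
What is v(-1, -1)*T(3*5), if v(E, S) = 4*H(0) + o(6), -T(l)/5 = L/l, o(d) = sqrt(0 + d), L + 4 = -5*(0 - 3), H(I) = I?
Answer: -11*sqrt(6)/3 ≈ -8.9815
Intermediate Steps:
L = 11 (L = -4 - 5*(0 - 3) = -4 - 5*(-3) = -4 + 15 = 11)
o(d) = sqrt(d)
T(l) = -55/l
v(E, S) = sqrt(6) (v(E, S) = 4*0 + sqrt(6) = 0 + sqrt(6) = sqrt(6))
v(-1, -1)*T(3*5) = sqrt(6)*(-55/(3*5)) = sqrt(6)*(-55/15) = sqrt(6)*(-55*1/15) = sqrt(6)*(-11/3) = -11*sqrt(6)/3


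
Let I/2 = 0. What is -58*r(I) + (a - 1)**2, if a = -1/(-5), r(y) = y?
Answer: 16/25 ≈ 0.64000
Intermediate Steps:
I = 0 (I = 2*0 = 0)
a = 1/5 (a = -1*(-1/5) = 1/5 ≈ 0.20000)
-58*r(I) + (a - 1)**2 = -58*0 + (1/5 - 1)**2 = 0 + (-4/5)**2 = 0 + 16/25 = 16/25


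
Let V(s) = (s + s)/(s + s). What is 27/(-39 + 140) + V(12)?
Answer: 128/101 ≈ 1.2673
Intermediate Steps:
V(s) = 1 (V(s) = (2*s)/((2*s)) = (2*s)*(1/(2*s)) = 1)
27/(-39 + 140) + V(12) = 27/(-39 + 140) + 1 = 27/101 + 1 = 128/101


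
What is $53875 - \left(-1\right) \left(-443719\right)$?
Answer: $-389844$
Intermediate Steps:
$53875 - \left(-1\right) \left(-443719\right) = 53875 - 443719 = -389844$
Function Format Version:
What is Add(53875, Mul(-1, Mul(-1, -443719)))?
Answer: -389844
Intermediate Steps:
Add(53875, Mul(-1, Mul(-1, -443719))) = Add(53875, Mul(-1, 443719)) = Add(53875, -443719) = -389844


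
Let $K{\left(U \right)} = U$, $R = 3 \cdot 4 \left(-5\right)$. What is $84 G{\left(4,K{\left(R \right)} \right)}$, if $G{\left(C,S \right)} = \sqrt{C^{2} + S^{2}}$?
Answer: $336 \sqrt{226} \approx 5051.2$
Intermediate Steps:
$R = -60$ ($R = 12 \left(-5\right) = -60$)
$84 G{\left(4,K{\left(R \right)} \right)} = 84 \sqrt{4^{2} + \left(-60\right)^{2}} = 84 \sqrt{16 + 3600} = 84 \sqrt{3616} = 84 \cdot 4 \sqrt{226} = 336 \sqrt{226}$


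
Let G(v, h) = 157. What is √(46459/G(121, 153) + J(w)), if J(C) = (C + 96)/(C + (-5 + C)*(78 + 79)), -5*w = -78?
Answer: √514662073354321/1318643 ≈ 17.204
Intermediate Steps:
w = 78/5 (w = -⅕*(-78) = 78/5 ≈ 15.600)
J(C) = (96 + C)/(-785 + 158*C) (J(C) = (96 + C)/(C + (-5 + C)*157) = (96 + C)/(C + (-785 + 157*C)) = (96 + C)/(-785 + 158*C))
√(46459/G(121, 153) + J(w)) = √(46459/157 + (96 + 78/5)/(-785 + 158*(78/5))) = √(46459*(1/157) + (558/5)/(-785 + 12324/5)) = √(46459/157 + (558/5)/(8399/5)) = √(46459/157 + (5/8399)*(558/5)) = √(46459/157 + 558/8399) = √(390296747/1318643) = √514662073354321/1318643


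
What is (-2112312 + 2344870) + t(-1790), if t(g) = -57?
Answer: 232501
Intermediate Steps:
(-2112312 + 2344870) + t(-1790) = (-2112312 + 2344870) - 57 = 232558 - 57 = 232501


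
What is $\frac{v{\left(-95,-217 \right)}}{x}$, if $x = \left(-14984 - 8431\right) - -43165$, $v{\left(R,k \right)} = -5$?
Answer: $- \frac{1}{3950} \approx -0.00025316$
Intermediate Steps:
$x = 19750$ ($x = \left(-14984 - 8431\right) + 43165 = -23415 + 43165 = 19750$)
$\frac{v{\left(-95,-217 \right)}}{x} = - \frac{5}{19750} = \left(-5\right) \frac{1}{19750} = - \frac{1}{3950}$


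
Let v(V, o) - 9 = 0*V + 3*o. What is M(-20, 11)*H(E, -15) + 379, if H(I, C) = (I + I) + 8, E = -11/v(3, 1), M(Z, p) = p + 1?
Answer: 453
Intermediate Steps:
v(V, o) = 9 + 3*o (v(V, o) = 9 + (0*V + 3*o) = 9 + (0 + 3*o) = 9 + 3*o)
M(Z, p) = 1 + p
E = -11/12 (E = -11/(9 + 3*1) = -11/(9 + 3) = -11/12 ≈ -0.91667)
H(I, C) = 8 + 2*I (H(I, C) = 2*I + 8 = 8 + 2*I)
M(-20, 11)*H(E, -15) + 379 = (1 + 11)*(8 + 2*(-11/12)) + 379 = 12*(8 - 11/6) + 379 = 12*(37/6) + 379 = 74 + 379 = 453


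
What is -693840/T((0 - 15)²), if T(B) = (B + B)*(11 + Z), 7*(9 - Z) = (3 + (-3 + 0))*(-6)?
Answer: -5782/75 ≈ -77.093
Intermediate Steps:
Z = 9 (Z = 9 - (3 + (-3 + 0))*(-6)/7 = 9 - (3 - 3)*(-6)/7 = 9 - 0*(-6) = 9 - ⅐*0 = 9 + 0 = 9)
T(B) = 40*B (T(B) = (B + B)*(11 + 9) = (2*B)*20 = 40*B)
-693840/T((0 - 15)²) = -693840*1/(40*(0 - 15)²) = -693840/(40*(-15)²) = -693840/(40*225) = -693840/9000 = -693840*1/9000 = -5782/75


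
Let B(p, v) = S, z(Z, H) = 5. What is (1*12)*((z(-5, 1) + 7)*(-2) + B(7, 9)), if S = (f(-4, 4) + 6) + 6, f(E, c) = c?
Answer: -96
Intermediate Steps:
S = 16 (S = (4 + 6) + 6 = 10 + 6 = 16)
B(p, v) = 16
(1*12)*((z(-5, 1) + 7)*(-2) + B(7, 9)) = (1*12)*((5 + 7)*(-2) + 16) = 12*(12*(-2) + 16) = 12*(-24 + 16) = 12*(-8) = -96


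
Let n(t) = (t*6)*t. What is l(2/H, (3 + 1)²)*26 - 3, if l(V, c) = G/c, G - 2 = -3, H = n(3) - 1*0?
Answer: -37/8 ≈ -4.6250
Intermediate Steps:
n(t) = 6*t² (n(t) = (6*t)*t = 6*t²)
H = 54 (H = 6*3² - 1*0 = 6*9 + 0 = 54 + 0 = 54)
G = -1 (G = 2 - 3 = -1)
l(V, c) = -1/c
l(2/H, (3 + 1)²)*26 - 3 = -1/((3 + 1)²)*26 - 3 = -1/(4²)*26 - 3 = -1/16*26 - 3 = -13/8 - 3 = -37/8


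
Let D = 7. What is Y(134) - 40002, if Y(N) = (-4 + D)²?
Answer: -39993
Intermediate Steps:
Y(N) = 9 (Y(N) = (-4 + 7)² = 3² = 9)
Y(134) - 40002 = 9 - 40002 = -39993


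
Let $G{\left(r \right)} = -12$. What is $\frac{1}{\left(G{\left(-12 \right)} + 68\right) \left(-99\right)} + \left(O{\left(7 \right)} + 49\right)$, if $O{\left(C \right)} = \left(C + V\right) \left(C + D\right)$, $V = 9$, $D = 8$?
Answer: $\frac{1602215}{5544} \approx 289.0$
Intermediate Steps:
$O{\left(C \right)} = \left(8 + C\right) \left(9 + C\right)$ ($O{\left(C \right)} = \left(C + 9\right) \left(C + 8\right) = \left(9 + C\right) \left(8 + C\right) = \left(8 + C\right) \left(9 + C\right)$)
$\frac{1}{\left(G{\left(-12 \right)} + 68\right) \left(-99\right)} + \left(O{\left(7 \right)} + 49\right) = \frac{1}{\left(-12 + 68\right) \left(-99\right)} + \left(\left(72 + 7^{2} + 17 \cdot 7\right) + 49\right) = \frac{1}{56} \left(- \frac{1}{99}\right) + \left(\left(72 + 49 + 119\right) + 49\right) = \frac{1}{56} \left(- \frac{1}{99}\right) + \left(240 + 49\right) = - \frac{1}{5544} + 289 = \frac{1602215}{5544}$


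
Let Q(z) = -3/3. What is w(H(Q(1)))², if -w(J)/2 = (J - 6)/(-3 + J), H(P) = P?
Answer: 49/4 ≈ 12.250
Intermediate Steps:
Q(z) = -1 (Q(z) = -3*⅓ = -1)
w(J) = -2*(-6 + J)/(-3 + J) (w(J) = -2*(J - 6)/(-3 + J) = -2*(-6 + J)/(-3 + J))
w(H(Q(1)))² = (2*(6 - 1*(-1))/(-3 - 1))² = (2*(6 + 1)/(-4))² = (2*(-¼)*7)² = (-7/2)² = 49/4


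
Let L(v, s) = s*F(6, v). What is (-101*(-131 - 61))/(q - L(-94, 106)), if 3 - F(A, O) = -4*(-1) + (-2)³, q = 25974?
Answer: 1212/1577 ≈ 0.76855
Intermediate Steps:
F(A, O) = 7 (F(A, O) = 3 - (-4*(-1) + (-2)³) = 3 - (4 - 8) = 3 - 1*(-4) = 3 + 4 = 7)
L(v, s) = 7*s (L(v, s) = s*7 = 7*s)
(-101*(-131 - 61))/(q - L(-94, 106)) = (-101*(-131 - 61))/(25974 - 7*106) = (-101*(-192))/(25974 - 1*742) = 19392/(25974 - 742) = 19392/25232 = 19392*(1/25232) = 1212/1577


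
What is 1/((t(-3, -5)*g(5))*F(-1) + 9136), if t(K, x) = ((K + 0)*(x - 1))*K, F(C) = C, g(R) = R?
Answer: 1/9406 ≈ 0.00010632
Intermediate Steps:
t(K, x) = K²*(-1 + x) (t(K, x) = (K*(-1 + x))*K = K²*(-1 + x))
1/((t(-3, -5)*g(5))*F(-1) + 9136) = 1/((((-3)²*(-1 - 5))*5)*(-1) + 9136) = 1/(((9*(-6))*5)*(-1) + 9136) = 1/(-54*5*(-1) + 9136) = 1/(-270*(-1) + 9136) = 1/(270 + 9136) = 1/9406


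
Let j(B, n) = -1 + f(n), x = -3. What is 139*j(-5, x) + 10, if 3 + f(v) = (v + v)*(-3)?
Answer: 1956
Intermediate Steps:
f(v) = -3 - 6*v (f(v) = -3 + (v + v)*(-3) = -3 + (2*v)*(-3) = -3 - 6*v)
j(B, n) = -4 - 6*n (j(B, n) = -1 + (-3 - 6*n) = -4 - 6*n)
139*j(-5, x) + 10 = 139*(-4 - 6*(-3)) + 10 = 139*(-4 + 18) + 10 = 139*14 + 10 = 1946 + 10 = 1956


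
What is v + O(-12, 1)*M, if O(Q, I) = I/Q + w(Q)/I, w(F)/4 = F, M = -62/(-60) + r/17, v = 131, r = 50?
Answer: -367859/6120 ≈ -60.108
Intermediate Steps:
M = 2027/510 (M = -62/(-60) + 50/17 = -62*(-1/60) + 50*(1/17) = 31/30 + 50/17 = 2027/510 ≈ 3.9745)
w(F) = 4*F
O(Q, I) = I/Q + 4*Q/I (O(Q, I) = I/Q + (4*Q)/I = I/Q + 4*Q/I)
v + O(-12, 1)*M = 131 + (1/(-12) + 4*(-12)/1)*(2027/510) = 131 + (1*(-1/12) + 4*(-12)*1)*(2027/510) = 131 + (-1/12 - 48)*(2027/510) = 131 - 577/12*2027/510 = 131 - 1169579/6120 = -367859/6120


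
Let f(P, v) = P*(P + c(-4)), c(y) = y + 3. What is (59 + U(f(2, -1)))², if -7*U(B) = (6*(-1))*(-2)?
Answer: 160801/49 ≈ 3281.7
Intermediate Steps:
c(y) = 3 + y
f(P, v) = P*(-1 + P) (f(P, v) = P*(P + (3 - 4)) = P*(P - 1) = P*(-1 + P))
U(B) = -12/7 (U(B) = -6*(-1)*(-2)/7 = -(-6)*(-2)/7 = -⅐*12 = -12/7)
(59 + U(f(2, -1)))² = (59 - 12/7)² = (401/7)² = 160801/49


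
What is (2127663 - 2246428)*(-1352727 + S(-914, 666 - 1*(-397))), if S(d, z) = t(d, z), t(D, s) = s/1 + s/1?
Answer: 160404127765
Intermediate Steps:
t(D, s) = 2*s (t(D, s) = s*1 + s*1 = s + s = 2*s)
S(d, z) = 2*z
(2127663 - 2246428)*(-1352727 + S(-914, 666 - 1*(-397))) = (2127663 - 2246428)*(-1352727 + 2*(666 - 1*(-397))) = -118765*(-1352727 + 2*(666 + 397)) = -118765*(-1352727 + 2*1063) = -118765*(-1352727 + 2126) = -118765*(-1350601) = 160404127765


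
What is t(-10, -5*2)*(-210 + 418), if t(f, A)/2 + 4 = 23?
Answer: 7904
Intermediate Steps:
t(f, A) = 38 (t(f, A) = -8 + 2*23 = -8 + 46 = 38)
t(-10, -5*2)*(-210 + 418) = 38*(-210 + 418) = 38*208 = 7904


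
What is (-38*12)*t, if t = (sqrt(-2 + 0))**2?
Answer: 912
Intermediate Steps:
t = -2 (t = (sqrt(-2))**2 = (I*sqrt(2))**2 = -2)
(-38*12)*t = -38*12*(-2) = -456*(-2) = 912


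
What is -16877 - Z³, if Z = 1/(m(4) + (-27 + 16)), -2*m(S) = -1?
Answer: -156297889/9261 ≈ -16877.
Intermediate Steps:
m(S) = ½ (m(S) = -½*(-1) = ½)
Z = -2/21 (Z = 1/(½ + (-27 + 16)) = 1/(½ - 11) = 1/(-21/2) = -2/21 ≈ -0.095238)
-16877 - Z³ = -16877 - (-2/21)³ = -16877 - 1*(-8/9261) = -16877 + 8/9261 = -156297889/9261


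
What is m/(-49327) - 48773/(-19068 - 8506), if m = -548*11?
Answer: 151296579/80008394 ≈ 1.8910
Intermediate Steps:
m = -6028
m/(-49327) - 48773/(-19068 - 8506) = -6028/(-49327) - 48773/(-19068 - 8506) = -6028*(-1/49327) - 48773/(-27574) = 6028/49327 - 48773*(-1/27574) = 6028/49327 + 2869/1622 = 151296579/80008394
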